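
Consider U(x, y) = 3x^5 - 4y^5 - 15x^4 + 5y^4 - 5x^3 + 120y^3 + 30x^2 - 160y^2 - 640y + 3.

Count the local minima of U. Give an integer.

4

U separates as a function of x plus a function of y, so ∇U=0 decouples.
∂U/∂x = 15x(x - 4)(x - 1)(x + 1) = 0 at x ∈ {-1, 0, 1, 4}; ∂U/∂y = -20(y - 4)(y - 2)(y + 1)(y + 4) = 0 at y ∈ {-4, -1, 2, 4}.
The Hessian is diagonal: diag(U_xx, U_yy). Second derivatives: U_xx(-1)=-150, U_xx(0)=60, U_xx(1)=-90, U_xx(4)=900; U_yy(-4)=2880, U_yy(-1)=-900, U_yy(2)=720, U_yy(4)=-1600.
Local minima occur where both diagonal entries positive: (0, -4), (0, 2), (4, -4), (4, 2). Count: 4.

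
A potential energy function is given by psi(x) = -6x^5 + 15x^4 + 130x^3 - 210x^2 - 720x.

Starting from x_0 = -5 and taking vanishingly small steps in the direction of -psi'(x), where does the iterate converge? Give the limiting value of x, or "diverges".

-3

psi'(x) = -30(x - 4)(x - 2)(x + 1)(x + 3), so psi'(-5) = -15120.
Gradient descent moves in the -psi' direction, i.e. x is increasing.
The nearest critical point in that direction is x = -3, where psi'' = 2100 > 0 (a local minimum). The iterate converges there.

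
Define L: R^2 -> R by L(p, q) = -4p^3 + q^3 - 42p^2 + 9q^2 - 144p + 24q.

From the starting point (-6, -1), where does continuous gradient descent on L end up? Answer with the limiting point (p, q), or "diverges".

(-4, -2)

L is separable, so gradient descent decouples: p follows -∂L/∂p, q follows -∂L/∂q.
∂L/∂p = -12(p + 3)(p + 4); at p=-6 this is -72, so p increases.
∂L/∂q = 3(q + 2)(q + 4); at q=-1 this is 9, so q decreases.
p converges to its nearest critical value -4 (a local min of the p-part); q converges to -2. The iterate converges to (-4, -2).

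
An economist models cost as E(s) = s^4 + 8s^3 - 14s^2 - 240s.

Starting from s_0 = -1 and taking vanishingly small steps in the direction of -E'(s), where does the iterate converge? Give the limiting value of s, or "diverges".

3

E'(s) = 4(s - 3)(s + 4)(s + 5), so E'(-1) = -192.
Gradient descent moves in the -E' direction, i.e. s is increasing.
The nearest critical point in that direction is s = 3, where E'' = 224 > 0 (a local minimum). The iterate converges there.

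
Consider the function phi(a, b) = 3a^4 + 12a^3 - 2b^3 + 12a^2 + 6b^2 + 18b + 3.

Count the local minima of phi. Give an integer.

phi separates as a function of a plus a function of b, so ∇phi=0 decouples.
∂phi/∂a = 12a(a + 1)(a + 2) = 0 at a ∈ {-2, -1, 0}; ∂phi/∂b = -6(b - 3)(b + 1) = 0 at b ∈ {-1, 3}.
The Hessian is diagonal: diag(phi_aa, phi_bb). Second derivatives: phi_aa(-2)=24, phi_aa(-1)=-12, phi_aa(0)=24; phi_bb(-1)=24, phi_bb(3)=-24.
Local minima occur where both diagonal entries positive: (-2, -1), (0, -1). Count: 2.

2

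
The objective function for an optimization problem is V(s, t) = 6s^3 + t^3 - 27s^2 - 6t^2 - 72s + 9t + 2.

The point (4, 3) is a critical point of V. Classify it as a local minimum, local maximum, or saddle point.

local minimum

The mixed partial ∂²V/∂s∂t is 0, so the Hessian at any point is diag(V_ss, V_tt) = diag(18(2s - 3), 6(t - 2)).
At (4, 3): H = diag(90, 6).
Both eigenvalues are positive, so H is positive definite: a local minimum.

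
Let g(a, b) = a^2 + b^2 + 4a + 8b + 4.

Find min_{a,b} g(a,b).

-16

g(a,b) separates as P(a) + Q(b) + 4, so its minimum is min P + min Q + 4.
P'(a) = 2a + 4 vanishes at a ∈ {-2}; Q'(b) = 2b + 8 vanishes at b ∈ {-4}.
Local minima of P (where P''>0): P(-2)=-4. Local minima of Q: Q(-4)=-16.
So the global minimum of g is P(-2) + Q(-4) + 4 = -4 − 16 + 4 = -16, attained at (-2, -4).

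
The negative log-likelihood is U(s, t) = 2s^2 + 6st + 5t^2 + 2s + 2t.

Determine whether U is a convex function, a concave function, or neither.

convex

U is quadratic, so its Hessian is the constant matrix H = [[4, 6], [6, 10]].
det(H) = 4, tr(H) = 14.
det(H) > 0 and tr(H) > 0, so H is positive definite everywhere: convex.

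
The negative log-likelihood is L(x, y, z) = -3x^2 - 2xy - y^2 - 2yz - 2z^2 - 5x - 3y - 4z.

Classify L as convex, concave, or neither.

L is quadratic, so its Hessian is the constant matrix H = [[-6, -2, 0], [-2, -2, -2], [0, -2, -4]].
Leading principal minors: -6, 8, -8.
Signs alternate −, +, − ⇒ H ≺ 0 ⇒ concave.

concave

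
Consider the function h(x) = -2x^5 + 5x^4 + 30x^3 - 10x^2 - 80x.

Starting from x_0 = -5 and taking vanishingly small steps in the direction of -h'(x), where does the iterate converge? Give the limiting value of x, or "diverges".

h'(x) = -10(x - 4)(x - 1)(x + 1)(x + 2), so h'(-5) = -6480.
Gradient descent moves in the -h' direction, i.e. x is increasing.
The nearest critical point in that direction is x = -2, where h'' = 180 > 0 (a local minimum). The iterate converges there.

-2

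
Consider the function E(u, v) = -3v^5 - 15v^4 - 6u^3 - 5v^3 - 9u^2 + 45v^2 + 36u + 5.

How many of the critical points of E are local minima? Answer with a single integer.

E separates as a function of u plus a function of v, so ∇E=0 decouples.
∂E/∂u = -18(u - 1)(u + 2) = 0 at u ∈ {-2, 1}; ∂E/∂v = -15v(v - 1)(v + 2)(v + 3) = 0 at v ∈ {-3, -2, 0, 1}.
The Hessian is diagonal: diag(E_uu, E_vv). Second derivatives: E_uu(-2)=54, E_uu(1)=-54; E_vv(-3)=180, E_vv(-2)=-90, E_vv(0)=90, E_vv(1)=-180.
Local minima occur where both diagonal entries positive: (-2, -3), (-2, 0). Count: 2.

2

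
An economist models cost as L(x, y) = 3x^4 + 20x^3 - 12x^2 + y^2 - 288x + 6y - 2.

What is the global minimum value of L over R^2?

-427

L(x,y) separates as P(x) + Q(y) − 2, so its minimum is min P + min Q − 2.
P'(x) = 12(x - 2)(x + 3)(x + 4) vanishes at x ∈ {-4, -3, 2}; Q'(y) = 2y + 6 vanishes at y ∈ {-3}.
Local minima of P (where P''>0): P(-4)=448, P(2)=-416. Local minima of Q: Q(-3)=-9.
So the global minimum of L is P(2) + Q(-3) − 2 = -416 − 9 − 2 = -427, attained at (2, -3).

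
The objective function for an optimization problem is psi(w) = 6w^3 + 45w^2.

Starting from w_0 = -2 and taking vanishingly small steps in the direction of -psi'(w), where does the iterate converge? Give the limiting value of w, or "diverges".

psi'(w) = 18w(w + 5), so psi'(-2) = -108.
Gradient descent moves in the -psi' direction, i.e. w is increasing.
The nearest critical point in that direction is w = 0, where psi'' = 90 > 0 (a local minimum). The iterate converges there.

0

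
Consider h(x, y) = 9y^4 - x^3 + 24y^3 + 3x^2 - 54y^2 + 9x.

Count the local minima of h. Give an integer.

h separates as a function of x plus a function of y, so ∇h=0 decouples.
∂h/∂x = -3(x - 3)(x + 1) = 0 at x ∈ {-1, 3}; ∂h/∂y = 36y(y - 1)(y + 3) = 0 at y ∈ {-3, 0, 1}.
The Hessian is diagonal: diag(h_xx, h_yy). Second derivatives: h_xx(-1)=12, h_xx(3)=-12; h_yy(-3)=432, h_yy(0)=-108, h_yy(1)=144.
Local minima occur where both diagonal entries positive: (-1, -3), (-1, 1). Count: 2.

2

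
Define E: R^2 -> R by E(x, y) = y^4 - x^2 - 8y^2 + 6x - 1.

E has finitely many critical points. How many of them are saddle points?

E separates as a function of x plus a function of y, so ∇E=0 decouples.
∂E/∂x = -2(x - 3) = 0 at x ∈ {3}; ∂E/∂y = 4y(y - 2)(y + 2) = 0 at y ∈ {-2, 0, 2}.
The Hessian is diagonal: diag(E_xx, E_yy). Second derivatives: E_xx(3)=-2; E_yy(-2)=32, E_yy(0)=-16, E_yy(2)=32.
Saddle points occur where the two diagonal entries have opposite signs: (3, -2), (3, 2). Count: 2.

2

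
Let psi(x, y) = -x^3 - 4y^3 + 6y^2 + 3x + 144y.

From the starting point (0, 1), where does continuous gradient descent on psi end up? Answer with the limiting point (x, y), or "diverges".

psi is separable, so gradient descent decouples: x follows -∂psi/∂x, y follows -∂psi/∂y.
∂psi/∂x = -3(x - 1)(x + 1); at x=0 this is 3, so x decreases.
∂psi/∂y = -12(y - 4)(y + 3); at y=1 this is 144, so y decreases.
x converges to its nearest critical value -1 (a local min of the x-part); y converges to -3. The iterate converges to (-1, -3).

(-1, -3)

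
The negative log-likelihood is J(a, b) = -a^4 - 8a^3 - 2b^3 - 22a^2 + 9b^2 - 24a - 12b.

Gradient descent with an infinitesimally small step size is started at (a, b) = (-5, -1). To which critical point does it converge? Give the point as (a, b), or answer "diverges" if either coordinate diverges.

J is separable, so gradient descent decouples: a follows -∂J/∂a, b follows -∂J/∂b.
∂J/∂a = -4(a + 1)(a + 2)(a + 3); at a=-5 this is 96, so a decreases.
∂J/∂b = -6(b - 2)(b - 1); at b=-1 this is -36, so b increases.
The a-coordinate has no critical point in that direction and runs off to infinity.

diverges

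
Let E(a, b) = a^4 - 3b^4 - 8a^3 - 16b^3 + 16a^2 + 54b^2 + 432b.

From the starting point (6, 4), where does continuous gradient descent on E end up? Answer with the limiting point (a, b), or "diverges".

diverges

E is separable, so gradient descent decouples: a follows -∂E/∂a, b follows -∂E/∂b.
∂E/∂a = 4a(a - 4)(a - 2); at a=6 this is 192, so a decreases.
∂E/∂b = -12(b - 3)(b + 3)(b + 4); at b=4 this is -672, so b increases.
The b-coordinate has no critical point in that direction and runs off to infinity.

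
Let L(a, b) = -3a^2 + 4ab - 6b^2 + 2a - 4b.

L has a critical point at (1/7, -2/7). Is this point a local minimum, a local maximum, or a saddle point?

local maximum

The Hessian of L is constant: H = [[-6, 4], [4, -12]].
det(H) = (-6)·(-12) − 4² = 56.
det(H) > 0 and tr(H) = -18 < 0, so H is negative definite and the point is a local maximum.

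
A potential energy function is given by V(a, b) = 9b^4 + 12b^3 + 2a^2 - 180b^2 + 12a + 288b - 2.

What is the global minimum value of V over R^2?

V(a,b) separates as P(a) + Q(b) − 2, so its minimum is min P + min Q − 2.
P'(a) = 4a + 12 vanishes at a ∈ {-3}; Q'(b) = 36(b - 2)(b - 1)(b + 4) vanishes at b ∈ {-4, 1, 2}.
Local minima of P (where P''>0): P(-3)=-18. Local minima of Q: Q(-4)=-2496, Q(2)=96.
So the global minimum of V is P(-3) + Q(-4) − 2 = -18 − 2496 − 2 = -2516, attained at (-3, -4).

-2516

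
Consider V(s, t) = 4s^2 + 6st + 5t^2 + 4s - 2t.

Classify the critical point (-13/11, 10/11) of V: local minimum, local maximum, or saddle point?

The Hessian of V is constant: H = [[8, 6], [6, 10]].
det(H) = 8·10 − 6² = 44.
det(H) > 0 and tr(H) = 18 > 0, so H is positive definite and the point is a local minimum.

local minimum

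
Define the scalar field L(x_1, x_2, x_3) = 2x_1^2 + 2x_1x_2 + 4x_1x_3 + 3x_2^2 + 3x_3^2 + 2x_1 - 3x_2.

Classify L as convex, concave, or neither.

convex

L is quadratic, so its Hessian is the constant matrix H = [[4, 2, 4], [2, 6, 0], [4, 0, 6]].
Leading principal minors: 4, 20, 24.
All positive ⇒ H ≻ 0 ⇒ convex.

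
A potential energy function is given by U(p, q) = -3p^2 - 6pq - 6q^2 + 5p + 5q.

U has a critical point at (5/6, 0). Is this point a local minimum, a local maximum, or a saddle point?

The Hessian of U is constant: H = [[-6, -6], [-6, -12]].
det(H) = (-6)·(-12) − (-6)² = 36.
det(H) > 0 and tr(H) = -18 < 0, so H is negative definite and the point is a local maximum.

local maximum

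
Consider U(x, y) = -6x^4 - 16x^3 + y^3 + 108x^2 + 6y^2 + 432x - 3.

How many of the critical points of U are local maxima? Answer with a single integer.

2

U separates as a function of x plus a function of y, so ∇U=0 decouples.
∂U/∂x = -24(x - 3)(x + 2)(x + 3) = 0 at x ∈ {-3, -2, 3}; ∂U/∂y = 3y(y + 4) = 0 at y ∈ {-4, 0}.
The Hessian is diagonal: diag(U_xx, U_yy). Second derivatives: U_xx(-3)=-144, U_xx(-2)=120, U_xx(3)=-720; U_yy(-4)=-12, U_yy(0)=12.
Local maxima occur where both diagonal entries negative: (-3, -4), (3, -4). Count: 2.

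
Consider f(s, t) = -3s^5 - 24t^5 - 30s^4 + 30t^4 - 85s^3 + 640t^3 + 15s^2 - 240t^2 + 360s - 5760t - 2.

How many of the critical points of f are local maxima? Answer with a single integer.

4

f separates as a function of s plus a function of t, so ∇f=0 decouples.
∂f/∂s = -15(s - 1)(s + 2)(s + 3)(s + 4) = 0 at s ∈ {-4, -3, -2, 1}; ∂f/∂t = -120(t - 4)(t - 2)(t + 2)(t + 3) = 0 at t ∈ {-3, -2, 2, 4}.
The Hessian is diagonal: diag(f_ss, f_tt). Second derivatives: f_ss(-4)=150, f_ss(-3)=-60, f_ss(-2)=90, f_ss(1)=-900; f_tt(-3)=4200, f_tt(-2)=-2880, f_tt(2)=4800, f_tt(4)=-10080.
Local maxima occur where both diagonal entries negative: (-3, -2), (-3, 4), (1, -2), (1, 4). Count: 4.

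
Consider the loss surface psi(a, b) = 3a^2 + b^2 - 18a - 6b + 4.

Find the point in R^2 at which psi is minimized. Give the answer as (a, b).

psi(a,b) separates as P(a) + Q(b) + 4, so its minimum is min P + min Q + 4.
P'(a) = 6a - 18 vanishes at a ∈ {3}; Q'(b) = 2b - 6 vanishes at b ∈ {3}.
Local minima of P (where P''>0): P(3)=-27. Local minima of Q: Q(3)=-9.
So the global minimum of psi is P(3) + Q(3) + 4 = -27 − 9 + 4 = -32, attained at (3, 3).

(3, 3)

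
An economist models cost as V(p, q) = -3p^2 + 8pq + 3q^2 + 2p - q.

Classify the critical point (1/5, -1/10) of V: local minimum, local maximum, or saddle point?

saddle point

The Hessian of V is constant: H = [[-6, 8], [8, 6]].
det(H) = (-6)·6 − 8² = -100.
Since det(H) < 0, H is indefinite and the critical point is a saddle point.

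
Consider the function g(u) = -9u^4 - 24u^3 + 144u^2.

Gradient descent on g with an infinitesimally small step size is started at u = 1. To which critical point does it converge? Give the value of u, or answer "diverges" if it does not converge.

0

g'(u) = -36u(u - 2)(u + 4), so g'(1) = 180.
Gradient descent moves in the -g' direction, i.e. u is decreasing.
The nearest critical point in that direction is u = 0, where g'' = 288 > 0 (a local minimum). The iterate converges there.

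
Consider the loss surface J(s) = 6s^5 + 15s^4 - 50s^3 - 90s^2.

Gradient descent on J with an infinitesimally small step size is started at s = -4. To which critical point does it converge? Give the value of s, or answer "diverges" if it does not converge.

diverges

J'(s) = 30s(s - 2)(s + 1)(s + 3), so J'(-4) = 2160.
Gradient descent moves in the -J' direction, i.e. s is decreasing.
There is no critical point below s=-4, and J' keeps the same sign, so the iterate runs off to −∞.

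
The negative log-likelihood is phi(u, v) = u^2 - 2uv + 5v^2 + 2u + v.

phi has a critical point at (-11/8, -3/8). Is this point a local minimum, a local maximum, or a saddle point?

local minimum

The Hessian of phi is constant: H = [[2, -2], [-2, 10]].
det(H) = 2·10 − (-2)² = 16.
det(H) > 0 and tr(H) = 12 > 0, so H is positive definite and the point is a local minimum.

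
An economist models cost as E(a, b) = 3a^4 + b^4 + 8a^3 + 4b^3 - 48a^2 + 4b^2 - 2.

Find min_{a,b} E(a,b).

E(a,b) separates as P(a) + Q(b) − 2, so its minimum is min P + min Q − 2.
P'(a) = 12a(a - 2)(a + 4) vanishes at a ∈ {-4, 0, 2}; Q'(b) = 4b(b + 1)(b + 2) vanishes at b ∈ {-2, -1, 0}.
Local minima of P (where P''>0): P(-4)=-512, P(2)=-80. Local minima of Q: Q(-2)=0, Q(0)=0.
So the global minimum of E is P(-4) + Q(-2) − 2 = -512 + 0 − 2 = -514, attained at (-4, -2).

-514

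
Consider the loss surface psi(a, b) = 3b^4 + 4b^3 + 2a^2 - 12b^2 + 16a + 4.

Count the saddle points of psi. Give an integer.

psi separates as a function of a plus a function of b, so ∇psi=0 decouples.
∂psi/∂a = 4(a + 4) = 0 at a ∈ {-4}; ∂psi/∂b = 12b(b - 1)(b + 2) = 0 at b ∈ {-2, 0, 1}.
The Hessian is diagonal: diag(psi_aa, psi_bb). Second derivatives: psi_aa(-4)=4; psi_bb(-2)=72, psi_bb(0)=-24, psi_bb(1)=36.
Saddle points occur where the two diagonal entries have opposite signs: (-4, 0). Count: 1.

1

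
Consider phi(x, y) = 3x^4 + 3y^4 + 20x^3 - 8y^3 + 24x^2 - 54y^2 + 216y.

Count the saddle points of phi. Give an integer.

4

phi separates as a function of x plus a function of y, so ∇phi=0 decouples.
∂phi/∂x = 12x(x + 1)(x + 4) = 0 at x ∈ {-4, -1, 0}; ∂phi/∂y = 12(y - 3)(y - 2)(y + 3) = 0 at y ∈ {-3, 2, 3}.
The Hessian is diagonal: diag(phi_xx, phi_yy). Second derivatives: phi_xx(-4)=144, phi_xx(-1)=-36, phi_xx(0)=48; phi_yy(-3)=360, phi_yy(2)=-60, phi_yy(3)=72.
Saddle points occur where the two diagonal entries have opposite signs: (-4, 2), (-1, -3), (-1, 3), (0, 2). Count: 4.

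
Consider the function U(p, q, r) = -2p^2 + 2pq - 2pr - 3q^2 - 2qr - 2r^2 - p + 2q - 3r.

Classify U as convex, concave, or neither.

concave

U is quadratic, so its Hessian is the constant matrix H = [[-4, 2, -2], [2, -6, -2], [-2, -2, -4]].
Leading principal minors: -4, 20, -24.
Signs alternate −, +, − ⇒ H ≺ 0 ⇒ concave.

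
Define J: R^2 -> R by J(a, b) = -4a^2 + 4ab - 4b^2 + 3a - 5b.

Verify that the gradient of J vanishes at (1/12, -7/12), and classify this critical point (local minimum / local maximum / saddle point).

local maximum

∇J = (-8a + 4b + 3, 4a - 8b - 5); substituting (1/12, -7/12) gives ∇J = (0, 0), so (1/12, -7/12) is indeed a critical point.
The Hessian of J is constant: H = [[-8, 4], [4, -8]].
det(H) = (-8)·(-8) − 4² = 48.
det(H) > 0 and tr(H) = -16 < 0, so H is negative definite and the point is a local maximum.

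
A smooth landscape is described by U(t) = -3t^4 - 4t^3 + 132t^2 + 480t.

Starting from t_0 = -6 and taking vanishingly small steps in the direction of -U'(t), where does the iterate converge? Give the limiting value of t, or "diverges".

U'(t) = -12(t - 5)(t + 2)(t + 4), so U'(-6) = 1056.
Gradient descent moves in the -U' direction, i.e. t is decreasing.
There is no critical point below t=-6, and U' keeps the same sign, so the iterate runs off to −∞.

diverges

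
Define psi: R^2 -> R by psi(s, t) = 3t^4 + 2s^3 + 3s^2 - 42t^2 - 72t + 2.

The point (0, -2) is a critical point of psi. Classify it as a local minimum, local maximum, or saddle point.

The mixed partial ∂²psi/∂s∂t is 0, so the Hessian at any point is diag(psi_ss, psi_tt) = diag(6(2s + 1), 12(3t^2 - 7)).
At (0, -2): H = diag(6, 60).
Both eigenvalues are positive, so H is positive definite: a local minimum.

local minimum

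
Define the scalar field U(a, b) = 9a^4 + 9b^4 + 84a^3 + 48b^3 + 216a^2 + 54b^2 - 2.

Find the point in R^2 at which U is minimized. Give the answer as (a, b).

(0, -3)

U(a,b) separates as P(a) + Q(b) − 2, so its minimum is min P + min Q − 2.
P'(a) = 36a(a + 3)(a + 4) vanishes at a ∈ {-4, -3, 0}; Q'(b) = 36b(b + 1)(b + 3) vanishes at b ∈ {-3, -1, 0}.
Local minima of P (where P''>0): P(-4)=384, P(0)=0. Local minima of Q: Q(-3)=-81, Q(0)=0.
So the global minimum of U is P(0) + Q(-3) − 2 = 0 − 81 − 2 = -83, attained at (0, -3).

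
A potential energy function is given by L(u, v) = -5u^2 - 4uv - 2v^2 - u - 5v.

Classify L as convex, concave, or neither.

L is quadratic, so its Hessian is the constant matrix H = [[-10, -4], [-4, -4]].
det(H) = 24, tr(H) = -14.
det(H) > 0 and tr(H) < 0, so H is negative definite everywhere: concave.

concave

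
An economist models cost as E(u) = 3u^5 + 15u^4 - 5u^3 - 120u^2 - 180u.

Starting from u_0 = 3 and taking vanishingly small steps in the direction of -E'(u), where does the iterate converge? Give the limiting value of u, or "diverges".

2

E'(u) = 15(u - 2)(u + 1)(u + 2)(u + 3), so E'(3) = 1800.
Gradient descent moves in the -E' direction, i.e. u is decreasing.
The nearest critical point in that direction is u = 2, where E'' = 900 > 0 (a local minimum). The iterate converges there.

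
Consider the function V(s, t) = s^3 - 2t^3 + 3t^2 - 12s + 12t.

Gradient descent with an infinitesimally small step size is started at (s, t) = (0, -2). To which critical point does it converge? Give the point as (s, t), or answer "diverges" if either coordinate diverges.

V is separable, so gradient descent decouples: s follows -∂V/∂s, t follows -∂V/∂t.
∂V/∂s = 3(s - 2)(s + 2); at s=0 this is -12, so s increases.
∂V/∂t = -6(t - 2)(t + 1); at t=-2 this is -24, so t increases.
s converges to its nearest critical value 2 (a local min of the s-part); t converges to -1. The iterate converges to (2, -1).

(2, -1)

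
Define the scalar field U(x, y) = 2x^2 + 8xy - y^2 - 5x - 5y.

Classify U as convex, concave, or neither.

neither

U is quadratic, so its Hessian is the constant matrix H = [[4, 8], [8, -2]].
det(H) = -72, tr(H) = 2.
det(H) < 0, so H is indefinite: neither convex nor concave.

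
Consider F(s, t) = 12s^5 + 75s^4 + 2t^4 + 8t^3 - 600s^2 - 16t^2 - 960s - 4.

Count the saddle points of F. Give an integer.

6

F separates as a function of s plus a function of t, so ∇F=0 decouples.
∂F/∂s = 60(s - 2)(s + 1)(s + 2)(s + 4) = 0 at s ∈ {-4, -2, -1, 2}; ∂F/∂t = 8t(t - 1)(t + 4) = 0 at t ∈ {-4, 0, 1}.
The Hessian is diagonal: diag(F_ss, F_tt). Second derivatives: F_ss(-4)=-2160, F_ss(-2)=480, F_ss(-1)=-540, F_ss(2)=4320; F_tt(-4)=160, F_tt(0)=-32, F_tt(1)=40.
Saddle points occur where the two diagonal entries have opposite signs: (-4, -4), (-4, 1), (-2, 0), (-1, -4), (-1, 1), (2, 0). Count: 6.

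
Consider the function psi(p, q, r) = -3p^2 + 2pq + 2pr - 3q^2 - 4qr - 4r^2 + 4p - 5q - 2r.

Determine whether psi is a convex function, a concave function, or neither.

psi is quadratic, so its Hessian is the constant matrix H = [[-6, 2, 2], [2, -6, -4], [2, -4, -8]].
Leading principal minors: -6, 32, -168.
Signs alternate −, +, − ⇒ H ≺ 0 ⇒ concave.

concave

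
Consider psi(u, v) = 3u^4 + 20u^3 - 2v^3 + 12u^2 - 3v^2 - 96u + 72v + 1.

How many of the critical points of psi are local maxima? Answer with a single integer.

psi separates as a function of u plus a function of v, so ∇psi=0 decouples.
∂psi/∂u = 12(u - 1)(u + 2)(u + 4) = 0 at u ∈ {-4, -2, 1}; ∂psi/∂v = -6(v - 3)(v + 4) = 0 at v ∈ {-4, 3}.
The Hessian is diagonal: diag(psi_uu, psi_vv). Second derivatives: psi_uu(-4)=120, psi_uu(-2)=-72, psi_uu(1)=180; psi_vv(-4)=42, psi_vv(3)=-42.
Local maxima occur where both diagonal entries negative: (-2, 3). Count: 1.

1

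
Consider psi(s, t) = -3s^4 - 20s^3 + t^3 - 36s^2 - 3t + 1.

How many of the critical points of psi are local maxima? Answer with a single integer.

psi separates as a function of s plus a function of t, so ∇psi=0 decouples.
∂psi/∂s = -12s(s + 2)(s + 3) = 0 at s ∈ {-3, -2, 0}; ∂psi/∂t = 3(t - 1)(t + 1) = 0 at t ∈ {-1, 1}.
The Hessian is diagonal: diag(psi_ss, psi_tt). Second derivatives: psi_ss(-3)=-36, psi_ss(-2)=24, psi_ss(0)=-72; psi_tt(-1)=-6, psi_tt(1)=6.
Local maxima occur where both diagonal entries negative: (-3, -1), (0, -1). Count: 2.

2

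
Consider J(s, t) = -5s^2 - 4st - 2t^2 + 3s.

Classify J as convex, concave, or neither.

J is quadratic, so its Hessian is the constant matrix H = [[-10, -4], [-4, -4]].
det(H) = 24, tr(H) = -14.
det(H) > 0 and tr(H) < 0, so H is negative definite everywhere: concave.

concave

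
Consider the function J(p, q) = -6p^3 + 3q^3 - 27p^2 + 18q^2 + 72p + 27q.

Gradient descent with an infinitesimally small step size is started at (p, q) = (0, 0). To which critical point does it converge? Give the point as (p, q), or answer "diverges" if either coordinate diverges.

J is separable, so gradient descent decouples: p follows -∂J/∂p, q follows -∂J/∂q.
∂J/∂p = -18(p - 1)(p + 4); at p=0 this is 72, so p decreases.
∂J/∂q = 9(q + 1)(q + 3); at q=0 this is 27, so q decreases.
p converges to its nearest critical value -4 (a local min of the p-part); q converges to -1. The iterate converges to (-4, -1).

(-4, -1)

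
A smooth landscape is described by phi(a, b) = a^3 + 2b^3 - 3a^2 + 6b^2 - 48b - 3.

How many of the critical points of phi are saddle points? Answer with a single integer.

phi separates as a function of a plus a function of b, so ∇phi=0 decouples.
∂phi/∂a = 3a(a - 2) = 0 at a ∈ {0, 2}; ∂phi/∂b = 6(b - 2)(b + 4) = 0 at b ∈ {-4, 2}.
The Hessian is diagonal: diag(phi_aa, phi_bb). Second derivatives: phi_aa(0)=-6, phi_aa(2)=6; phi_bb(-4)=-36, phi_bb(2)=36.
Saddle points occur where the two diagonal entries have opposite signs: (0, 2), (2, -4). Count: 2.

2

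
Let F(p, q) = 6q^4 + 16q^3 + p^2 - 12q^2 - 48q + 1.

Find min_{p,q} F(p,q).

F(p,q) separates as A(p) + B(q) + 1, so its minimum is min A + min B + 1.
A'(p) = 2p vanishes at p ∈ {0}; B'(q) = 24(q - 1)(q + 1)(q + 2) vanishes at q ∈ {-2, -1, 1}.
Local minima of A (where A''>0): A(0)=0. Local minima of B: B(-2)=16, B(1)=-38.
So the global minimum of F is A(0) + B(1) + 1 = 0 − 38 + 1 = -37, attained at (0, 1).

-37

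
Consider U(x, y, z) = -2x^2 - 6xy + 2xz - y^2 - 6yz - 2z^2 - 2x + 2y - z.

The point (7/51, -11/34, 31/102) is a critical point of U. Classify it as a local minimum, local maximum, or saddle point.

saddle point

The Hessian is constant: H = [[-4, -6, 2], [-6, -2, -6], [2, -6, -4]].
Leading principal minors: Δ₁ = -4, Δ₂ = -28, Δ₃ = 408.
The minors fit neither the all-positive nor the alternating-sign pattern, so H is indefinite: a saddle point.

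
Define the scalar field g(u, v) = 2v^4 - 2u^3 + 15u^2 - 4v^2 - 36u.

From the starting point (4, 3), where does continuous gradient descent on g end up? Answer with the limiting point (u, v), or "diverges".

g is separable, so gradient descent decouples: u follows -∂g/∂u, v follows -∂g/∂v.
∂g/∂u = -6(u - 3)(u - 2); at u=4 this is -12, so u increases.
∂g/∂v = 8v(v - 1)(v + 1); at v=3 this is 192, so v decreases.
The u-coordinate has no critical point in that direction and runs off to infinity.

diverges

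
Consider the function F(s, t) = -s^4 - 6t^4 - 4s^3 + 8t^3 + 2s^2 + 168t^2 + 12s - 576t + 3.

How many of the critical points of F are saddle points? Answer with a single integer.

F separates as a function of s plus a function of t, so ∇F=0 decouples.
∂F/∂s = -4(s - 1)(s + 1)(s + 3) = 0 at s ∈ {-3, -1, 1}; ∂F/∂t = -24(t - 3)(t - 2)(t + 4) = 0 at t ∈ {-4, 2, 3}.
The Hessian is diagonal: diag(F_ss, F_tt). Second derivatives: F_ss(-3)=-32, F_ss(-1)=16, F_ss(1)=-32; F_tt(-4)=-1008, F_tt(2)=144, F_tt(3)=-168.
Saddle points occur where the two diagonal entries have opposite signs: (-3, 2), (-1, -4), (-1, 3), (1, 2). Count: 4.

4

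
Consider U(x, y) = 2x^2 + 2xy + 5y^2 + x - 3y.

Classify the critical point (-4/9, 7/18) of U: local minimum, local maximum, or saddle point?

The Hessian of U is constant: H = [[4, 2], [2, 10]].
det(H) = 4·10 − 2² = 36.
det(H) > 0 and tr(H) = 14 > 0, so H is positive definite and the point is a local minimum.

local minimum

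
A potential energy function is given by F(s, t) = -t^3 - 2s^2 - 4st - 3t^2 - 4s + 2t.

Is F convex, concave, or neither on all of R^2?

neither

The term -t^3 is cubic, so the Hessian is not constant.
∂²F/∂t² = -6t - 6, which takes both signs as t varies (negative for sufficiently large t). A diagonal entry of the Hessian changing sign means the Hessian is neither positive- nor negative-semidefinite on all of R^2.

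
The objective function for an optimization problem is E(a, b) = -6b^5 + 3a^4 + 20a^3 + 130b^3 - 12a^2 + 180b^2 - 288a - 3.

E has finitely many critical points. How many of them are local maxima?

2

E separates as a function of a plus a function of b, so ∇E=0 decouples.
∂E/∂a = 12(a - 2)(a + 3)(a + 4) = 0 at a ∈ {-4, -3, 2}; ∂E/∂b = -30b(b - 4)(b + 1)(b + 3) = 0 at b ∈ {-3, -1, 0, 4}.
The Hessian is diagonal: diag(E_aa, E_bb). Second derivatives: E_aa(-4)=72, E_aa(-3)=-60, E_aa(2)=360; E_bb(-3)=1260, E_bb(-1)=-300, E_bb(0)=360, E_bb(4)=-4200.
Local maxima occur where both diagonal entries negative: (-3, -1), (-3, 4). Count: 2.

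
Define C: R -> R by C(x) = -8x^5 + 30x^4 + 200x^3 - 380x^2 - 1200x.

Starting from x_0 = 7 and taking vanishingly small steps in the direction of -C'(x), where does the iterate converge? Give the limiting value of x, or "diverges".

diverges

C'(x) = -40(x - 5)(x - 2)(x + 1)(x + 3), so C'(7) = -32000.
Gradient descent moves in the -C' direction, i.e. x is increasing.
There is no critical point above x=7, and C' keeps the same sign, so the iterate runs off to +∞.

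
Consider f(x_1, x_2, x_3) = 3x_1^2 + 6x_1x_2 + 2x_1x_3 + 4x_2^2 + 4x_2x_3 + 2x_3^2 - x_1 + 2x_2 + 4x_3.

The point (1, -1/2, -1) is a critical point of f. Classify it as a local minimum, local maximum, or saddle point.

local minimum

The Hessian is constant: H = [[6, 6, 2], [6, 8, 4], [2, 4, 4]].
Leading principal minors: Δ₁ = 6, Δ₂ = 12, Δ₃ = 16.
All leading minors are positive, so H is positive definite: a local minimum.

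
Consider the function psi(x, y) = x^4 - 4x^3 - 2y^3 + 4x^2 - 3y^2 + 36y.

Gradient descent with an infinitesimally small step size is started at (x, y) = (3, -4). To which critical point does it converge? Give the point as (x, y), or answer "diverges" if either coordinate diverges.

psi is separable, so gradient descent decouples: x follows -∂psi/∂x, y follows -∂psi/∂y.
∂psi/∂x = 4x(x - 2)(x - 1); at x=3 this is 24, so x decreases.
∂psi/∂y = -6(y - 2)(y + 3); at y=-4 this is -36, so y increases.
x converges to its nearest critical value 2 (a local min of the x-part); y converges to -3. The iterate converges to (2, -3).

(2, -3)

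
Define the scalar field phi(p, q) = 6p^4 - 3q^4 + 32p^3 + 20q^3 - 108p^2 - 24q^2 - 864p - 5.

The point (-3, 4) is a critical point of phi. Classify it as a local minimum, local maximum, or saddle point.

local maximum

The mixed partial ∂²phi/∂p∂q is 0, so the Hessian at any point is diag(phi_pp, phi_qq) = diag(24(3p^2 + 8p - 9), 12(-3q^2 + 10q - 4)).
At (-3, 4): H = diag(-144, -144).
Both eigenvalues are negative, so H is negative definite: a local maximum.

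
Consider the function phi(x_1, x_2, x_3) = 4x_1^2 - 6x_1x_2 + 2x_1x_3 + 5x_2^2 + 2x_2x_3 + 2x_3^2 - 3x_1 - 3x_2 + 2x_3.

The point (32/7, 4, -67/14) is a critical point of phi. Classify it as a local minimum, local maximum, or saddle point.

local minimum

The Hessian is constant: H = [[8, -6, 2], [-6, 10, 2], [2, 2, 4]].
Leading principal minors: Δ₁ = 8, Δ₂ = 44, Δ₃ = 56.
All leading minors are positive, so H is positive definite: a local minimum.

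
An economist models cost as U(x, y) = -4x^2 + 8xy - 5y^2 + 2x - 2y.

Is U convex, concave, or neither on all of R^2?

U is quadratic, so its Hessian is the constant matrix H = [[-8, 8], [8, -10]].
det(H) = 16, tr(H) = -18.
det(H) > 0 and tr(H) < 0, so H is negative definite everywhere: concave.

concave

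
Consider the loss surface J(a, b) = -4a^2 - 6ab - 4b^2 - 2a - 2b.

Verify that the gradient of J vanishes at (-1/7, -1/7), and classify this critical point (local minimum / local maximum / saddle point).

local maximum

∇J = (-8a - 6b - 2, -6a - 8b - 2); substituting (-1/7, -1/7) gives ∇J = (0, 0), so (-1/7, -1/7) is indeed a critical point.
The Hessian of J is constant: H = [[-8, -6], [-6, -8]].
det(H) = (-8)·(-8) − (-6)² = 28.
det(H) > 0 and tr(H) = -16 < 0, so H is negative definite and the point is a local maximum.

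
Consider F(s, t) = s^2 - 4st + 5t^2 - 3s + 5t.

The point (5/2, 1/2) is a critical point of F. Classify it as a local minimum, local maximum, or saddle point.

The Hessian of F is constant: H = [[2, -4], [-4, 10]].
det(H) = 2·10 − (-4)² = 4.
det(H) > 0 and tr(H) = 12 > 0, so H is positive definite and the point is a local minimum.

local minimum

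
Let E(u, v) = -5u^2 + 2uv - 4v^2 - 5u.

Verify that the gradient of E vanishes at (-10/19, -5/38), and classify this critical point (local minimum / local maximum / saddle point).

∇E = (-10u + 2v - 5, 2u - 8v); substituting (-10/19, -5/38) gives ∇E = (0, 0), so (-10/19, -5/38) is indeed a critical point.
The Hessian of E is constant: H = [[-10, 2], [2, -8]].
det(H) = (-10)·(-8) − 2² = 76.
det(H) > 0 and tr(H) = -18 < 0, so H is negative definite and the point is a local maximum.

local maximum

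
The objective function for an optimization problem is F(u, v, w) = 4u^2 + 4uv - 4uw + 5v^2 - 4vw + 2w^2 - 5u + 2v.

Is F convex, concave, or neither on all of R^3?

F is quadratic, so its Hessian is the constant matrix H = [[8, 4, -4], [4, 10, -4], [-4, -4, 4]].
Leading principal minors: 8, 64, 96.
All positive ⇒ H ≻ 0 ⇒ convex.

convex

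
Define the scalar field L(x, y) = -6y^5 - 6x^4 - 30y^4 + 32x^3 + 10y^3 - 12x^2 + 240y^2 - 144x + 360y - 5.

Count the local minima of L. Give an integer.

2

L separates as a function of x plus a function of y, so ∇L=0 decouples.
∂L/∂x = -24(x - 3)(x - 2)(x + 1) = 0 at x ∈ {-1, 2, 3}; ∂L/∂y = -30(y - 2)(y + 1)(y + 2)(y + 3) = 0 at y ∈ {-3, -2, -1, 2}.
The Hessian is diagonal: diag(L_xx, L_yy). Second derivatives: L_xx(-1)=-288, L_xx(2)=72, L_xx(3)=-96; L_yy(-3)=300, L_yy(-2)=-120, L_yy(-1)=180, L_yy(2)=-1800.
Local minima occur where both diagonal entries positive: (2, -3), (2, -1). Count: 2.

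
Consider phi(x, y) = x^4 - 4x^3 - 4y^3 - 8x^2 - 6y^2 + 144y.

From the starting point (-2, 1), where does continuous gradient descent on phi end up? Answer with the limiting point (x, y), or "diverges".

(-1, -4)

phi is separable, so gradient descent decouples: x follows -∂phi/∂x, y follows -∂phi/∂y.
∂phi/∂x = 4x(x - 4)(x + 1); at x=-2 this is -48, so x increases.
∂phi/∂y = -12(y - 3)(y + 4); at y=1 this is 120, so y decreases.
x converges to its nearest critical value -1 (a local min of the x-part); y converges to -4. The iterate converges to (-1, -4).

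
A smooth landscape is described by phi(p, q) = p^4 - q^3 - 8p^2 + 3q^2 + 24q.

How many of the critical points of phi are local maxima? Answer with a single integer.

phi separates as a function of p plus a function of q, so ∇phi=0 decouples.
∂phi/∂p = 4p(p - 2)(p + 2) = 0 at p ∈ {-2, 0, 2}; ∂phi/∂q = -3(q - 4)(q + 2) = 0 at q ∈ {-2, 4}.
The Hessian is diagonal: diag(phi_pp, phi_qq). Second derivatives: phi_pp(-2)=32, phi_pp(0)=-16, phi_pp(2)=32; phi_qq(-2)=18, phi_qq(4)=-18.
Local maxima occur where both diagonal entries negative: (0, 4). Count: 1.

1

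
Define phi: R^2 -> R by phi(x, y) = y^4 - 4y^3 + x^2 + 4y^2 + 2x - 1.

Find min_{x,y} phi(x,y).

phi(x,y) separates as P(x) + Q(y) − 1, so its minimum is min P + min Q − 1.
P'(x) = 2x + 2 vanishes at x ∈ {-1}; Q'(y) = 4y(y - 2)(y - 1) vanishes at y ∈ {0, 1, 2}.
Local minima of P (where P''>0): P(-1)=-1. Local minima of Q: Q(0)=0, Q(2)=0.
So the global minimum of phi is P(-1) + Q(0) − 1 = -1 + 0 − 1 = -2, attained at (-1, 0).

-2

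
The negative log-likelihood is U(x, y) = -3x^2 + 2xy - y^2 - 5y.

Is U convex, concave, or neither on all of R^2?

concave

U is quadratic, so its Hessian is the constant matrix H = [[-6, 2], [2, -2]].
det(H) = 8, tr(H) = -8.
det(H) > 0 and tr(H) < 0, so H is negative definite everywhere: concave.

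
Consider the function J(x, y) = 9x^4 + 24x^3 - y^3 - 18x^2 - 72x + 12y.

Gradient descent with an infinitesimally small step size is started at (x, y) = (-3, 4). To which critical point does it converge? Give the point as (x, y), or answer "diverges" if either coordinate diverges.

J is separable, so gradient descent decouples: x follows -∂J/∂x, y follows -∂J/∂y.
∂J/∂x = 36(x - 1)(x + 1)(x + 2); at x=-3 this is -288, so x increases.
∂J/∂y = -3(y - 2)(y + 2); at y=4 this is -36, so y increases.
The y-coordinate has no critical point in that direction and runs off to infinity.

diverges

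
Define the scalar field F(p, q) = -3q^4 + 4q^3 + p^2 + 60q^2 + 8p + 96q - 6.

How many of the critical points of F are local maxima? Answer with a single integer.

0

F separates as a function of p plus a function of q, so ∇F=0 decouples.
∂F/∂p = 2(p + 4) = 0 at p ∈ {-4}; ∂F/∂q = -12(q - 4)(q + 1)(q + 2) = 0 at q ∈ {-2, -1, 4}.
The Hessian is diagonal: diag(F_pp, F_qq). Second derivatives: F_pp(-4)=2; F_qq(-2)=-72, F_qq(-1)=60, F_qq(4)=-360.
Local maxima occur where both diagonal entries negative: none. Count: 0.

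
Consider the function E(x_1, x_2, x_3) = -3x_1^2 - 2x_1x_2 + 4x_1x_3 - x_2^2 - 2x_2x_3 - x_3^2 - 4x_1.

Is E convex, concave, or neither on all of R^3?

neither

E is quadratic, so its Hessian is the constant matrix H = [[-6, -2, 4], [-2, -2, -2], [4, -2, -2]].
Leading principal minors: -6, 8, 72.
Neither pattern holds ⇒ H is indefinite ⇒ neither convex nor concave.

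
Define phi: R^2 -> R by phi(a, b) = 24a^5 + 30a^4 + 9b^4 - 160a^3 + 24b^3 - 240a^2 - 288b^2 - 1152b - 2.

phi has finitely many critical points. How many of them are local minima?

phi separates as a function of a plus a function of b, so ∇phi=0 decouples.
∂phi/∂a = 120a(a - 2)(a + 1)(a + 2) = 0 at a ∈ {-2, -1, 0, 2}; ∂phi/∂b = 36(b - 4)(b + 2)(b + 4) = 0 at b ∈ {-4, -2, 4}.
The Hessian is diagonal: diag(phi_aa, phi_bb). Second derivatives: phi_aa(-2)=-960, phi_aa(-1)=360, phi_aa(0)=-480, phi_aa(2)=2880; phi_bb(-4)=576, phi_bb(-2)=-432, phi_bb(4)=1728.
Local minima occur where both diagonal entries positive: (-1, -4), (-1, 4), (2, -4), (2, 4). Count: 4.

4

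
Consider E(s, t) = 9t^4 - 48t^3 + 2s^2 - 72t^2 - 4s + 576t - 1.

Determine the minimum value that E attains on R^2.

E(s,t) separates as P(s) + Q(t) − 1, so its minimum is min P + min Q − 1.
P'(s) = 4s - 4 vanishes at s ∈ {1}; Q'(t) = 36(t - 4)(t - 2)(t + 2) vanishes at t ∈ {-2, 2, 4}.
Local minima of P (where P''>0): P(1)=-2. Local minima of Q: Q(-2)=-912, Q(4)=384.
So the global minimum of E is P(1) + Q(-2) − 1 = -2 − 912 − 1 = -915, attained at (1, -2).

-915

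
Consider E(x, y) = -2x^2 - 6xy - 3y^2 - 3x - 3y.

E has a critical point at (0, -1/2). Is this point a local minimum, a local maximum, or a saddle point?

The Hessian of E is constant: H = [[-4, -6], [-6, -6]].
det(H) = (-4)·(-6) − (-6)² = -12.
Since det(H) < 0, H is indefinite and the critical point is a saddle point.

saddle point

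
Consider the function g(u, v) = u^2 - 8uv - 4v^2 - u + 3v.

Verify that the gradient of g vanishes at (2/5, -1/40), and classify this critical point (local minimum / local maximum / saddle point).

∇g = (2u - 8v - 1, -8u - 8v + 3); substituting (2/5, -1/40) gives ∇g = (0, 0), so (2/5, -1/40) is indeed a critical point.
The Hessian of g is constant: H = [[2, -8], [-8, -8]].
det(H) = 2·(-8) − (-8)² = -80.
Since det(H) < 0, H is indefinite and the critical point is a saddle point.

saddle point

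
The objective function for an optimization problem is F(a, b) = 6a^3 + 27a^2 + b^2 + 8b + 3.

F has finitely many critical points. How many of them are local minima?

1

F separates as a function of a plus a function of b, so ∇F=0 decouples.
∂F/∂a = 18a(a + 3) = 0 at a ∈ {-3, 0}; ∂F/∂b = 2(b + 4) = 0 at b ∈ {-4}.
The Hessian is diagonal: diag(F_aa, F_bb). Second derivatives: F_aa(-3)=-54, F_aa(0)=54; F_bb(-4)=2.
Local minima occur where both diagonal entries positive: (0, -4). Count: 1.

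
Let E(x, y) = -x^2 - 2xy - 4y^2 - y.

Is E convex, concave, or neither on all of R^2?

E is quadratic, so its Hessian is the constant matrix H = [[-2, -2], [-2, -8]].
det(H) = 12, tr(H) = -10.
det(H) > 0 and tr(H) < 0, so H is negative definite everywhere: concave.

concave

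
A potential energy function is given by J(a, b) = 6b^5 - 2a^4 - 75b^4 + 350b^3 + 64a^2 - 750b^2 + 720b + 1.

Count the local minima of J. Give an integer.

2

J separates as a function of a plus a function of b, so ∇J=0 decouples.
∂J/∂a = -8a(a - 4)(a + 4) = 0 at a ∈ {-4, 0, 4}; ∂J/∂b = 30(b - 4)(b - 3)(b - 2)(b - 1) = 0 at b ∈ {1, 2, 3, 4}.
The Hessian is diagonal: diag(J_aa, J_bb). Second derivatives: J_aa(-4)=-256, J_aa(0)=128, J_aa(4)=-256; J_bb(1)=-180, J_bb(2)=60, J_bb(3)=-60, J_bb(4)=180.
Local minima occur where both diagonal entries positive: (0, 2), (0, 4). Count: 2.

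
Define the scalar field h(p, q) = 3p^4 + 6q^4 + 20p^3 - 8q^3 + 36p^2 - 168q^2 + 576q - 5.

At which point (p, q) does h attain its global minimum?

(0, -4)

h(p,q) separates as A(p) + B(q) − 5, so its minimum is min A + min B − 5.
A'(p) = 12p(p + 2)(p + 3) vanishes at p ∈ {-3, -2, 0}; B'(q) = 24(q - 3)(q - 2)(q + 4) vanishes at q ∈ {-4, 2, 3}.
Local minima of A (where A''>0): A(-3)=27, A(0)=0. Local minima of B: B(-4)=-2944, B(3)=486.
So the global minimum of h is A(0) + B(-4) − 5 = 0 − 2944 − 5 = -2949, attained at (0, -4).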